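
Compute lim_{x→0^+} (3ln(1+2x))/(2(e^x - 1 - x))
Both numerator and denominator → 0 as x → 0^+; this is a 0/0 indeterminate form.
Expand each to leading order near x = 0: numerator ~ 6·x, denominator ~ x^2.
The limit of the ratio is ∞.

Final answer: ∞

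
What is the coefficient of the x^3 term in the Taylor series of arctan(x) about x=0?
Expand to order 3: arctan(x) = -x^3/3 + x + O(x^4).
The coefficient of x^3 is -1/3.

Final answer: -1/3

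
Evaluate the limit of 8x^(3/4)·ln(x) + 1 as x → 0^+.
The product is a 0·∞ indeterminate form at x → 0⁺.
Rewrite the product as 8·ln(x) / x^(-3/4) and apply L'Hôpital, or use the standard hierarchy x^(-3/4) ≫ |ln x| as x → 0⁺.
The indeterminate product → 0, so the limit = 1.

Final answer: 1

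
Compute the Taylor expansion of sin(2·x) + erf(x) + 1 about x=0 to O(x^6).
x^5·(1/(5·√(π)) + 4/15) + x^3·(-4/3 - 2/(3·√(π))) + x·(2/√(π) + 2) + 1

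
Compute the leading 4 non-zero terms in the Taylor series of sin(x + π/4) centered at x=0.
-√(2)·x^3/12 - √(2)·x^2/4 + √(2)·x/2 + √(2)/2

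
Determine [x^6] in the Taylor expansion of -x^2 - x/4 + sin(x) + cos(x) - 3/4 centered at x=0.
Expand to order 6: -x^2 - x/4 + sin(x) + cos(x) - 3/4 = -x^6/720 + x^5/120 + x^4/24 - x^3/6 - 3·x^2/2 + 3·x/4 + 1/4 + O(x^7).
The coefficient of x^6 is -1/720.

Final answer: -1/720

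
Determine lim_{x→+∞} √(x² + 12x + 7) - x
This is an ∞ − ∞ indeterminate form.
Multiply and divide by the conjugate √(x²+12x + 7) + x; the x² terms cancel, leaving (12x + 7)/(√(x²+12x + 7)+x) → 12/2 = 6.
Limit = 6.

Final answer: 6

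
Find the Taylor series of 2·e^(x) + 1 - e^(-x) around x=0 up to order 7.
x^7/1680 + x^6/720 + x^5/40 + x^4/24 + x^3/2 + x^2/2 + 3·x + 2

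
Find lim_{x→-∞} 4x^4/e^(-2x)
This is an ∞/∞ indeterminate form as x → -∞.
Compare growth rates of the dominant terms (exponentials ≫ polynomials ≫ logarithms), or apply L'Hôpital's rule; the quotient → 0.
Limit = 0.

Final answer: 0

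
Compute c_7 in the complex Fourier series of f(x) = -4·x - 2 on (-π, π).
Compute the real Fourier coefficients first: a_7 = 0, b_7 = -8/7.
Then c_7 = (a_7 − i·b_7)/2 = 4·i/7.

Final answer: 4·i/7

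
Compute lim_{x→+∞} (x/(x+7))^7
As x → +∞: x/(x+7) = 1/(1 + 7/x) → 1, and the 7th power of a limit-1 base also → 1.
Limit = 1.

Final answer: 1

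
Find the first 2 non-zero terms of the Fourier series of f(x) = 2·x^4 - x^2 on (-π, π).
(100 - 16·π^2)·cos(x) - π^2/3 + 2·π^4/5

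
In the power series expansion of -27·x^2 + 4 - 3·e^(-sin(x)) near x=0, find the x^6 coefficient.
Expand to order 6: -27·x^2 + 4 - 3·e^(-sin(x)) = x^6/80 - x^5/5 + 3·x^4/8 - 57·x^2/2 + 3·x + 1 + O(x^7).
The coefficient of x^6 is 1/80.

Final answer: 1/80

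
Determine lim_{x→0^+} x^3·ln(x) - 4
The product is a 0·∞ indeterminate form at x → 0⁺.
Rewrite the product as ln(x) / x^(-3) and apply L'Hôpital, or use the standard hierarchy x^(-3) ≫ |ln x| as x → 0⁺.
The indeterminate product → 0, so the limit = -4.

Final answer: -4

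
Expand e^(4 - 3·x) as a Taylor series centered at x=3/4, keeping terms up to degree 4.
e^(7/4) - 3·e^(7/4)·(x - 3/4) + 9·e^(7/4)·(x - 3/4)^2/2 - 9·e^(7/4)·(x - 3/4)^3/2 + 27·e^(7/4)·(x - 3/4)^4/8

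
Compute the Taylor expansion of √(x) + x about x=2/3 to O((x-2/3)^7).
2/3 + √(6)/3 + (√(6)/4 + 1)·(x - 2/3) - 3·√(6)·(x - 2/3)^2/32 + 9·√(6)·(x - 2/3)^3/128 - 135·√(6)·(x - 2/3)^4/2048 + 567·√(6)·(x - 2/3)^5/8192 - 5103·√(6)·(x - 2/3)^6/65536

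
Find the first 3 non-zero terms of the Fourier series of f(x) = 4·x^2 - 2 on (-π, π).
-16·cos(x) + 4·cos(2·x) - 2 + 4·π^2/3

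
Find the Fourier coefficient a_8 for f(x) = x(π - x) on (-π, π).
a_8 = (1/π) ∫_{-π}^{π} f(x)·cos(8x) dx.
Evaluate the integral (use parity and integration by parts as needed): a_8 = -1/16.

Final answer: -1/16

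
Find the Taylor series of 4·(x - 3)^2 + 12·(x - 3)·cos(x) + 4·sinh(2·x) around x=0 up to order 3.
-2·x^3/3 + 22·x^2 - 4·x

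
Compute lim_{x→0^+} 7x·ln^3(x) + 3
The product is a 0·∞ indeterminate form at x → 0⁺.
Rewrite the product as 7·ln^3(x) / x^(-1) and apply L'Hôpital, or use the standard hierarchy x^(-1) ≫ |ln x|^3 as x → 0⁺.
The indeterminate product → 0, so the limit = 3.

Final answer: 3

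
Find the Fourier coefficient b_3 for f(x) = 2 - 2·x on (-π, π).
b_3 = (1/π) ∫_{-π}^{π} f(x)·sin(3x) dx.
Evaluate the integral (use parity and integration by parts as needed): b_3 = -4/3.

Final answer: -4/3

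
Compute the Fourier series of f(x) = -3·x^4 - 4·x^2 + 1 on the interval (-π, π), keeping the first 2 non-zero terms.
(-128 + 24·π^2)·cos(x) - 3·π^4/5 - 4·π^2/3 + 1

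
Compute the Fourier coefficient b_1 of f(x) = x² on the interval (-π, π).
b_1 = (1/π) ∫_{-π}^{π} f(x)·sin(1x) dx.
Evaluate the integral (use parity and integration by parts as needed): b_1 = 0.

Final answer: 0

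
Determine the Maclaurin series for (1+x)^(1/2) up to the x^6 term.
-21·x^6/1024 + 7·x^5/256 - 5·x^4/128 + x^3/16 - x^2/8 + x/2 + 1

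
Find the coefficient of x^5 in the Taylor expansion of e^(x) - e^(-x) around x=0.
Expand to order 5: e^(x) - e^(-x) = x^5/60 + x^3/3 + 2·x + O(x^6).
The coefficient of x^5 is 1/60.

Final answer: 1/60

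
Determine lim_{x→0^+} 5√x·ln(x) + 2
The product is a 0·∞ indeterminate form at x → 0⁺.
Rewrite the product as 5·ln(x) / x^(-1/2) and apply L'Hôpital, or use the standard hierarchy x^(-1/2) ≫ |ln x| as x → 0⁺.
The indeterminate product → 0, so the limit = 2.

Final answer: 2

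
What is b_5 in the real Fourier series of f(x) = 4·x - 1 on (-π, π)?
b_5 = (1/π) ∫_{-π}^{π} f(x)·sin(5x) dx.
Evaluate the integral (use parity and integration by parts as needed): b_5 = 8/5.

Final answer: 8/5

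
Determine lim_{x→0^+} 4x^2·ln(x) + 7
The product is a 0·∞ indeterminate form at x → 0⁺.
Rewrite the product as 4·ln(x) / x^(-2) and apply L'Hôpital, or use the standard hierarchy x^(-2) ≫ |ln x| as x → 0⁺.
The indeterminate product → 0, so the limit = 7.

Final answer: 7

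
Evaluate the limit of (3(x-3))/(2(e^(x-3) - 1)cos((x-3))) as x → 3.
Both numerator and denominator → 0 as x → 3; this is a 0/0 indeterminate form.
Expand each to leading order near x = 3: numerator ~ 3·(x - 3), denominator ~ 2·(x - 3).
The limit of the ratio is 3/2.

Final answer: 3/2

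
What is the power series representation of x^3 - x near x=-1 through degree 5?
2·(x + 1) - 3·(x + 1)^2 + (x + 1)^3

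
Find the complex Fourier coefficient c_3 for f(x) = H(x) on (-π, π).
Compute the real Fourier coefficients first: a_3 = 0, b_3 = 2/(3·π).
Then c_3 = (a_3 − i·b_3)/2 = -i/(3·π).

Final answer: -i/(3·π)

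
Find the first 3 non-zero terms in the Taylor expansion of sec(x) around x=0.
5·x^4/24 + x^2/2 + 1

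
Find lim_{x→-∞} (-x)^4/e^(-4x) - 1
The quotient is an ∞/∞ indeterminate form as x → -∞.
Compare growth rates of the dominant terms (exponentials ≫ polynomials ≫ logarithms), or apply L'Hôpital's rule; the quotient → 0.
Adding the constant: 0 - 1 = -1. Limit = -1.

Final answer: -1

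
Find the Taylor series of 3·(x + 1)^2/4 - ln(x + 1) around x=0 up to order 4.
x^4/4 - x^3/3 + 5·x^2/4 + x/2 + 3/4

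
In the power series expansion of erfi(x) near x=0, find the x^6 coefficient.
Expand to order 6: erfi(x) = x^5/(5·√(π)) + 2·x^3/(3·√(π)) + 2·x/√(π) + O(x^7).
The coefficient of x^6 is 0.

Final answer: 0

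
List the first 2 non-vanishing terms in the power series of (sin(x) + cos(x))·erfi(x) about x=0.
2·x^2/√(π) + 2·x/√(π)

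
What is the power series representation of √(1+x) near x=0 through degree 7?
33·x^7/2048 - 21·x^6/1024 + 7·x^5/256 - 5·x^4/128 + x^3/16 - x^2/8 + x/2 + 1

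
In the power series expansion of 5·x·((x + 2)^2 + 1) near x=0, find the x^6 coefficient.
Expand to order 6: 5·x·((x + 2)^2 + 1) = 5·x^3 + 20·x^2 + 25·x + O(x^7).
The coefficient of x^6 is 0.

Final answer: 0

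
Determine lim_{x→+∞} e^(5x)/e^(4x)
This is an ∞/∞ indeterminate form as x → +∞.
Rewrite e^(5x)/e^(4x) = e^((5−4)x) = e^(x); the exponent coefficient is 1 > 0 so e^(x) → ∞.
Limit = ∞.

Final answer: ∞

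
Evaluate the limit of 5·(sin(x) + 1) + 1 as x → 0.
Direct substitution at x = 0 gives 6.

Final answer: 6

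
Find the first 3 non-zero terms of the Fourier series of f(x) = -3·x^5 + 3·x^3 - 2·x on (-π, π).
(-760 - 6·π^4 + 126·π^2)·sin(x) + (-18·π^2 + 29 + 3·π^4)·sin(2·x) + (-2·π^4 - 152/27 + 58·π^2/9)·sin(3·x)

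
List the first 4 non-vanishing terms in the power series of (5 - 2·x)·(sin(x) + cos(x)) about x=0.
x^3/6 - 9·x^2/2 + 3·x + 5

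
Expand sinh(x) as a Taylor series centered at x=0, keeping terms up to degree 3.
x^3/6 + x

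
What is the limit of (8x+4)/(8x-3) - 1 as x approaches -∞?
Evaluate the dominant behaviour as x → -∞; each term tends to a finite value or vanishes.
Limit = 0.

Final answer: 0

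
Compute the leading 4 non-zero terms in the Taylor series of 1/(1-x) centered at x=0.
x^3 + x^2 + x + 1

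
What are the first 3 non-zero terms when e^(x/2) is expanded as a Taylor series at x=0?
x^2/8 + x/2 + 1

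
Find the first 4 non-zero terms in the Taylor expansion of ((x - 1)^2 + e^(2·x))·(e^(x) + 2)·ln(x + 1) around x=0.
3·x^4/2 + 11·x^3 - x^2 + 6·x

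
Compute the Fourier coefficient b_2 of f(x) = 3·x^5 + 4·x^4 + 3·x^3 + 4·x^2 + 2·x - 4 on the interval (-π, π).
b_2 = (1/π) ∫_{-π}^{π} f(x)·sin(2x) dx.
Evaluate the integral (use parity and integration by parts as needed): b_2 = -3·π^4 - 20 + 12·π^2.

Final answer: -3·π^4 - 20 + 12·π^2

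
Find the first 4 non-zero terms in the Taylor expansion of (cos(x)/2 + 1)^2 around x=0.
-x^6/80 + x^4/8 - 3·x^2/4 + 9/4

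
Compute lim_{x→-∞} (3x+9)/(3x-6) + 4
Evaluate the dominant behaviour as x → -∞; each term tends to a finite value or vanishes.
Limit = 5.

Final answer: 5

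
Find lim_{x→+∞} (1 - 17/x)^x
As x → +∞: this is the defining limit (1 - 17/x)^x → e^(-17).
Limit = e^(-17).

Final answer: e^(-17)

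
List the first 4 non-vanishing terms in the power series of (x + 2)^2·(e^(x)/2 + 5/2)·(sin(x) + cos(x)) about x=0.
-7·x^3/6 + 14·x^2 + 26·x + 12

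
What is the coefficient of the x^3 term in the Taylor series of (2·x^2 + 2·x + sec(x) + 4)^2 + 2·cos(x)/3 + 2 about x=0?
Expand to order 3: (2·x^2 + 2·x + sec(x) + 4)^2 + 2·cos(x)/3 + 2 = 10·x^3 + 86·x^2/3 + 20·x + 83/3 + O(x^4).
The coefficient of x^3 is 10.

Final answer: 10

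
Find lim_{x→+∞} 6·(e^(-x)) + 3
Evaluate the dominant behaviour as x → +∞; each term tends to a finite value or vanishes.
Limit = 3.

Final answer: 3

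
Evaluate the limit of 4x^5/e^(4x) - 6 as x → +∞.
The quotient is an ∞/∞ indeterminate form as x → +∞.
The exponential denominator e^(4x) dominates the polynomial numerator (e^x ≫ x^5 as x → ∞), so the quotient → 0.
Adding the constant: 0 - 6 = -6. Limit = -6.

Final answer: -6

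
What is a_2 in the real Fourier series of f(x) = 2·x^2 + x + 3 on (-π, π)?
a_2 = (1/π) ∫_{-π}^{π} f(x)·cos(2x) dx.
Evaluate the integral (use parity and integration by parts as needed): a_2 = 2.

Final answer: 2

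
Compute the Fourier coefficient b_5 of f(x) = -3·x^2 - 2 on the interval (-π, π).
b_5 = (1/π) ∫_{-π}^{π} f(x)·sin(5x) dx.
Evaluate the integral (use parity and integration by parts as needed): b_5 = 0.

Final answer: 0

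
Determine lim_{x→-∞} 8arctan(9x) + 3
Evaluate the dominant behaviour as x → -∞; each term tends to a finite value or vanishes.
Limit = 3 - 4·π.

Final answer: 3 - 4·π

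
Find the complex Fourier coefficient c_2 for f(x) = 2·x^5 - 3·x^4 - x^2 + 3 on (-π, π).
Compute the real Fourier coefficients first: a_2 = 8 - 6·π^2, b_2 = -2·π^4 - 15 + 10·π^2.
Then c_2 = (a_2 − i·b_2)/2 = -3·π^2 + 4 - 5·i·π^2 + 15·i/2 + i·π^4.

Final answer: -3·π^2 + 4 - 5·i·π^2 + 15·i/2 + i·π^4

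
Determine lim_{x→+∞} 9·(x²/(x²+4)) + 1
Evaluate the dominant behaviour as x → +∞; each term tends to a finite value or vanishes.
Limit = 10.

Final answer: 10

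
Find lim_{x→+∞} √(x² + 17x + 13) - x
This is an ∞ − ∞ indeterminate form.
Multiply and divide by the conjugate √(x²+17x + 13) + x; the x² terms cancel, leaving (17x + 13)/(√(x²+17x + 13)+x) → 17/2.
Limit = 17/2.

Final answer: 17/2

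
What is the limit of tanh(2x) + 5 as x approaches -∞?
Evaluate the dominant behaviour as x → -∞; each term tends to a finite value or vanishes.
Limit = 4.

Final answer: 4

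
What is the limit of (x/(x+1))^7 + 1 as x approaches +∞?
As x → +∞: x/(x+1) = 1/(1 + 1/x) → 1, and the 7th power of a limit-1 base also → 1; with the additive constant, 1 + 1 = 2.
Limit = 2.

Final answer: 2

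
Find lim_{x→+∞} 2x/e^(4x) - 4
The quotient is an ∞/∞ indeterminate form as x → +∞.
The exponential denominator e^(4x) dominates the polynomial numerator (e^x ≫ x as x → ∞), so the quotient → 0.
Adding the constant: 0 - 4 = -4. Limit = -4.

Final answer: -4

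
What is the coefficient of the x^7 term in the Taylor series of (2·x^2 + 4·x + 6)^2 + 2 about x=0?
Expand to order 7: (2·x^2 + 4·x + 6)^2 + 2 = 4·x^4 + 16·x^3 + 40·x^2 + 48·x + 38 + O(x^8).
The coefficient of x^7 is 0.

Final answer: 0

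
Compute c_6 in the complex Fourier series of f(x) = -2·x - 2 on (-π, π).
Compute the real Fourier coefficients first: a_6 = 0, b_6 = 2/3.
Then c_6 = (a_6 − i·b_6)/2 = -i/3.

Final answer: -i/3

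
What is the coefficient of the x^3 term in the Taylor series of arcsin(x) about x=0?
Expand to order 3: arcsin(x) = x^3/6 + x + O(x^4).
The coefficient of x^3 is 1/6.

Final answer: 1/6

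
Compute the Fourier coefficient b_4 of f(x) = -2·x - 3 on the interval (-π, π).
b_4 = (1/π) ∫_{-π}^{π} f(x)·sin(4x) dx.
Evaluate the integral (use parity and integration by parts as needed): b_4 = 1.

Final answer: 1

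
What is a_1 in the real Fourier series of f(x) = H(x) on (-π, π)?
a_1 = (1/π) ∫_{-π}^{π} f(x)·cos(1x) dx.
Evaluate the integral (use parity and integration by parts as needed): a_1 = 0.

Final answer: 0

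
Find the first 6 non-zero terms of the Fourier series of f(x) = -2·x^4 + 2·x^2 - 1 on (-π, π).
(-104 + 16·π^2)·cos(x) + (8 - 4·π^2)·cos(2·x) + (-56/27 + 16·π^2/9)·cos(3·x) + (7/8 - π^2)·cos(4·x) + (-296/625 + 16·π^2/25)·cos(5·x) - 2·π^4/5 - 1 + 2·π^2/3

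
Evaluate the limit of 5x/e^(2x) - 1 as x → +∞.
The quotient is an ∞/∞ indeterminate form as x → +∞.
The exponential denominator e^(2x) dominates the polynomial numerator (e^x ≫ x as x → ∞), so the quotient → 0.
Adding the constant: 0 - 1 = -1. Limit = -1.

Final answer: -1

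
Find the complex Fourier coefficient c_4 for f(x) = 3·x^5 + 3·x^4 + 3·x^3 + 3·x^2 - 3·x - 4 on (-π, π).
Compute the real Fourier coefficients first: a_4 = 3/16 + 3·π^2/2, b_4 = -3·π^4/2 + 87/64 + 3·π^2/8.
Then c_4 = (a_4 − i·b_4)/2 = 3/32 + 3·π^2/4 - 3·i·π^2/16 - 87·i/128 + 3·i·π^4/4.

Final answer: 3/32 + 3·π^2/4 - 3·i·π^2/16 - 87·i/128 + 3·i·π^4/4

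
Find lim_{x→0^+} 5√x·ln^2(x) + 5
The product is a 0·∞ indeterminate form at x → 0⁺.
Rewrite the product as 5·ln^2(x) / x^(-1/2) and apply L'Hôpital, or use the standard hierarchy x^(-1/2) ≫ |ln x|^2 as x → 0⁺.
The indeterminate product → 0, so the limit = 5.

Final answer: 5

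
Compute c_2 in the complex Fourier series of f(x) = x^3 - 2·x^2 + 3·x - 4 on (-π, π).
Compute the real Fourier coefficients first: a_2 = -2, b_2 = -π^2 - 3/2.
Then c_2 = (a_2 − i·b_2)/2 = -1 + 3·i/4 + i·π^2/2.

Final answer: -1 + 3·i/4 + i·π^2/2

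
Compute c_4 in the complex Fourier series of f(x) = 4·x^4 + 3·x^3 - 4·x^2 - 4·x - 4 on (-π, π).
Compute the real Fourier coefficients first: a_4 = -7/4 + 2·π^2, b_4 = 41/16 - 3·π^2/2.
Then c_4 = (a_4 − i·b_4)/2 = -7/8 + π^2 - 41·i/32 + 3·i·π^2/4.

Final answer: -7/8 + π^2 - 41·i/32 + 3·i·π^2/4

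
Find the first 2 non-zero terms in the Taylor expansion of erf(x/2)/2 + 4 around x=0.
x/(2·√(π)) + 4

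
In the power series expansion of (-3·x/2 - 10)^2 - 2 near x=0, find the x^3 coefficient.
Expand to order 3: (-3·x/2 - 10)^2 - 2 = 9·x^2/4 + 30·x + 98 + O(x^4).
The coefficient of x^3 is 0.

Final answer: 0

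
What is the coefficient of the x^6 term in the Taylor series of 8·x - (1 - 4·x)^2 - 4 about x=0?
Expand to order 6: 8·x - (1 - 4·x)^2 - 4 = -16·x^2 + 16·x - 5 + O(x^7).
The coefficient of x^6 is 0.

Final answer: 0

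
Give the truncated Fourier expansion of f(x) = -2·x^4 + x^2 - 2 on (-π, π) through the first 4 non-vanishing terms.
(-100 + 16·π^2)·cos(x) + (7 - 4·π^2)·cos(2·x) + (-44/27 + 16·π^2/9)·cos(3·x) - 2·π^4/5 - 2 + π^2/3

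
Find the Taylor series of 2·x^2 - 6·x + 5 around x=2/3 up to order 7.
17/9 - 10·(x - 2/3)/3 + 2·(x - 2/3)^2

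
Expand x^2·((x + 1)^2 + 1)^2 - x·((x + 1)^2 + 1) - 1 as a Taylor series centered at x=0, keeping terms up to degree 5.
4·x^5 + 8·x^4 + 7·x^3 + 2·x^2 - 2·x - 1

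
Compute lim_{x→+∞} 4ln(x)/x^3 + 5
The quotient is an ∞/∞ indeterminate form as x → +∞.
The polynomial denominator x^3 dominates the logarithmic numerator (any positive power of x ≫ ln(x) as x → ∞), so the quotient → 0.
Adding the constant: 0 + 5 = 5. Limit = 5.

Final answer: 5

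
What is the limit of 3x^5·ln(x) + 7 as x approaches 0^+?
The product is a 0·∞ indeterminate form at x → 0⁺.
Rewrite the product as 3·ln(x) / x^(-5) and apply L'Hôpital, or use the standard hierarchy x^(-5) ≫ |ln x| as x → 0⁺.
The indeterminate product → 0, so the limit = 7.

Final answer: 7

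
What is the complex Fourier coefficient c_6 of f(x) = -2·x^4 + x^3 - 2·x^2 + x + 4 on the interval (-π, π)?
Compute the real Fourier coefficients first: a_6 = -4·π^2/9 - 4/27, b_6 = -π^2/3 - 5/18.
Then c_6 = (a_6 − i·b_6)/2 = -2·π^2/9 - 2/27 + 5·i/36 + i·π^2/6.

Final answer: -2·π^2/9 - 2/27 + 5·i/36 + i·π^2/6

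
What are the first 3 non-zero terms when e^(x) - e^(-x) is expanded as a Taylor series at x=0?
x^5/60 + x^3/3 + 2·x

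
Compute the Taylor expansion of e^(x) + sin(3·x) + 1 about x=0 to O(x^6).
61·x^5/30 + x^4/24 - 13·x^3/3 + x^2/2 + 4·x + 2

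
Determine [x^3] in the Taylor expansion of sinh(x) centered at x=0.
Expand to order 3: sinh(x) = x^3/6 + x + O(x^4).
The coefficient of x^3 is 1/6.

Final answer: 1/6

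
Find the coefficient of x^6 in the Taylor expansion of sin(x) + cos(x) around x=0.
Expand to order 6: sin(x) + cos(x) = -x^6/720 + x^5/120 + x^4/24 - x^3/6 - x^2/2 + x + 1 + O(x^7).
The coefficient of x^6 is -1/720.

Final answer: -1/720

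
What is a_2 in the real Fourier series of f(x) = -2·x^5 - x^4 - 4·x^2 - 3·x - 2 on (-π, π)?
a_2 = (1/π) ∫_{-π}^{π} f(x)·cos(2x) dx.
Evaluate the integral (use parity and integration by parts as needed): a_2 = -2·π^2 - 1.

Final answer: -2·π^2 - 1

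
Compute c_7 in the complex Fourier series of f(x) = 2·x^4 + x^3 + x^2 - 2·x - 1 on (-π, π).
Compute the real Fourier coefficients first: a_7 = -16·π^2/49 - 100/2401, b_7 = -208/343 + 2·π^2/7.
Then c_7 = (a_7 − i·b_7)/2 = -8·π^2/49 - 50/2401 - i·π^2/7 + 104·i/343.

Final answer: -8·π^2/49 - 50/2401 - i·π^2/7 + 104·i/343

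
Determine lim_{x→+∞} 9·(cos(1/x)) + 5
Evaluate the dominant behaviour as x → +∞; each term tends to a finite value or vanishes.
Limit = 14.

Final answer: 14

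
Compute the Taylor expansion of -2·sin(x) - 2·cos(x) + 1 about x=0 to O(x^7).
x^6/360 - x^5/60 - x^4/12 + x^3/3 + x^2 - 2·x - 1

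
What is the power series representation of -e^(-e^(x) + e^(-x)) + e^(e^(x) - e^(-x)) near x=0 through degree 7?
989·x^7/1260 + 19·x^5/10 + 10·x^3/3 + 4·x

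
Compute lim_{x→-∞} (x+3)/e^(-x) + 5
The quotient is an ∞/∞ indeterminate form as x → -∞.
Compare growth rates of the dominant terms (exponentials ≫ polynomials ≫ logarithms), or apply L'Hôpital's rule; the quotient → 0.
Adding the constant: 0 + 5 = 5. Limit = 5.

Final answer: 5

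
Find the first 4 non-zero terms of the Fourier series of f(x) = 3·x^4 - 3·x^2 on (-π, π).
(156 - 24·π^2)·cos(x) + (-12 + 6·π^2)·cos(2·x) + (28/9 - 8·π^2/3)·cos(3·x) - π^2 + 3·π^4/5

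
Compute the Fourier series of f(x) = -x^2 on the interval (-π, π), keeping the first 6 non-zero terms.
4·cos(x) - cos(2·x) + 4·cos(3·x)/9 - cos(4·x)/4 + 4·cos(5·x)/25 - π^2/3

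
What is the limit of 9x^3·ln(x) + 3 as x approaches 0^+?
The product is a 0·∞ indeterminate form at x → 0⁺.
Rewrite the product as 9·ln(x) / x^(-3) and apply L'Hôpital, or use the standard hierarchy x^(-3) ≫ |ln x| as x → 0⁺.
The indeterminate product → 0, so the limit = 3.

Final answer: 3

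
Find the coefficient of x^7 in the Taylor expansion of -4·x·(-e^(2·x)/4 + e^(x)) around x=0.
Expand to order 7: -4·x·(-e^(2·x)/4 + e^(x)) = x^7/12 + 7·x^6/30 + x^5/2 + 2·x^4/3 - 2·x^2 - 3·x + O(x^8).
The coefficient of x^7 is 1/12.

Final answer: 1/12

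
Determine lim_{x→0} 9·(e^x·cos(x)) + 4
Direct substitution at x = 0 gives 13.

Final answer: 13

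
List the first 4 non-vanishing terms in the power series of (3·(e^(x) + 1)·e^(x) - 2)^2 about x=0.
171·x^3 + 141·x^2 + 72·x + 16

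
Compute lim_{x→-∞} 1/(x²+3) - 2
Evaluate the dominant behaviour as x → -∞; each term tends to a finite value or vanishes.
Limit = -2.

Final answer: -2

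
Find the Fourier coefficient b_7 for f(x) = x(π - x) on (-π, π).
b_7 = (1/π) ∫_{-π}^{π} f(x)·sin(7x) dx.
Evaluate the integral (use parity and integration by parts as needed): b_7 = 2·π/7.

Final answer: 2·π/7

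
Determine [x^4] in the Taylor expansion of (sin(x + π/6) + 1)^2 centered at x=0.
Expand to order 4: (sin(x + π/6) + 1)^2 = -x^4/8 - √(3)·x^3/2 + 3·√(3)·x/2 + 9/4 + O(x^5).
The coefficient of x^4 is -1/8.

Final answer: -1/8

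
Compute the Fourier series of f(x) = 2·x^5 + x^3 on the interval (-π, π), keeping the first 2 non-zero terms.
(-78·π^2 + 4·π^4 + 468)·sin(x) + (-2·π^4 - 27/2 + 9·π^2)·sin(2·x)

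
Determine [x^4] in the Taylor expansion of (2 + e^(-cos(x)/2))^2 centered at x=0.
Expand to order 4: (2 + e^(-cos(x)/2))^2 = x^4·(e^(-1)/(16·(e^(-1/2) + 2)^2) + e^(-1/2)/(48·(e^(-1/2) + 2)))·(e^(-1/2) + 2)^2 + x^2·(e^(-1/2) + 2)·e^(-1/2)/2 + (e^(-1/2) + 2)^2 + O(x^5).
The coefficient of x^4 is (e^(-1)/(16·(e^(-1/2) + 2)^2) + e^(-1/2)/(48·(e^(-1/2) + 2)))·(e^(-1/2) + 2)^2.

Final answer: (e^(-1)/(16·(e^(-1/2) + 2)^2) + e^(-1/2)/(48·(e^(-1/2) + 2)))·(e^(-1/2) + 2)^2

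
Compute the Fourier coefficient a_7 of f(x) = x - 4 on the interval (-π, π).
a_7 = (1/π) ∫_{-π}^{π} f(x)·cos(7x) dx.
Evaluate the integral (use parity and integration by parts as needed): a_7 = 0.

Final answer: 0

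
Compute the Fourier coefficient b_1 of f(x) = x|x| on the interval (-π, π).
b_1 = (1/π) ∫_{-π}^{π} f(x)·sin(1x) dx.
Evaluate the integral (use parity and integration by parts as needed): b_1 = (-8 + 2·π^2)/π.

Final answer: (-8 + 2·π^2)/π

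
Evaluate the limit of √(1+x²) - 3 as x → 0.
Direct substitution at x = 0 gives -2.

Final answer: -2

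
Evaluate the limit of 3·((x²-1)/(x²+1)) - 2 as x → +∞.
Evaluate the dominant behaviour as x → +∞; each term tends to a finite value or vanishes.
Limit = 1.

Final answer: 1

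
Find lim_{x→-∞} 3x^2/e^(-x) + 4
The quotient is an ∞/∞ indeterminate form as x → -∞.
Compare growth rates of the dominant terms (exponentials ≫ polynomials ≫ logarithms), or apply L'Hôpital's rule; the quotient → 0.
Adding the constant: 0 + 4 = 4. Limit = 4.

Final answer: 4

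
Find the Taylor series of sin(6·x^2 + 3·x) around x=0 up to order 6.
-63·x^6/4 - 2079·x^5/40 - 27·x^4 - 9·x^3/2 + 6·x^2 + 3·x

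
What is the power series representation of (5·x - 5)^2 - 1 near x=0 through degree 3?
25·x^2 - 50·x + 24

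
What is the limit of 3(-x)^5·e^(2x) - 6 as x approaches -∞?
The product is a 0·∞ indeterminate form at x → -∞.
Rewrite the product as 3(-x)^5 / e^(-2x) (an ∞/∞ form) and apply L'Hôpital, or use the standard hierarchy e^(2|x|) ≫ |(-x)^5| as x → -∞.
The indeterminate product → 0, so the limit = -6.

Final answer: -6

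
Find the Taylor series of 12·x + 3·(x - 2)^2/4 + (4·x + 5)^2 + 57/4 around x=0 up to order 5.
67·x^2/4 + 49·x + 169/4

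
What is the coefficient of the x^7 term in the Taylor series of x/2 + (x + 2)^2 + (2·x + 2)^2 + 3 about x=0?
Expand to order 7: x/2 + (x + 2)^2 + (2·x + 2)^2 + 3 = 5·x^2 + 25·x/2 + 11 + O(x^8).
The coefficient of x^7 is 0.

Final answer: 0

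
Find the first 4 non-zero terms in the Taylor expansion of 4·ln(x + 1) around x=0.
-x^4 + 4·x^3/3 - 2·x^2 + 4·x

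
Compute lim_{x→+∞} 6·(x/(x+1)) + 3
Evaluate the dominant behaviour as x → +∞; each term tends to a finite value or vanishes.
Limit = 9.

Final answer: 9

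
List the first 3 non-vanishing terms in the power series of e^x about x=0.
x^2/2 + x + 1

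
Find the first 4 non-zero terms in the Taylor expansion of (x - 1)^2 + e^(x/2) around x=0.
x^3/48 + 9·x^2/8 - 3·x/2 + 2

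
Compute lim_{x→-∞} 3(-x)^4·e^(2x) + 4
The product is a 0·∞ indeterminate form at x → -∞.
Rewrite the product as 3(-x)^4 / e^(-2x) (an ∞/∞ form) and apply L'Hôpital, or use the standard hierarchy e^(2|x|) ≫ |(-x)^4| as x → -∞.
The indeterminate product → 0, so the limit = 4.

Final answer: 4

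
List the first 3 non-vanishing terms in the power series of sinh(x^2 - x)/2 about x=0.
-x^3/12 + x^2/2 - x/2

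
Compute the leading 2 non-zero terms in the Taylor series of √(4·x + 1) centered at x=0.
2·x + 1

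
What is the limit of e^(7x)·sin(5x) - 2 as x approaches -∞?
Evaluate the dominant behaviour as x → -∞; each term tends to a finite value or vanishes.
Limit = -2.

Final answer: -2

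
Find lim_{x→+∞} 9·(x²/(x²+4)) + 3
Evaluate the dominant behaviour as x → +∞; each term tends to a finite value or vanishes.
Limit = 12.

Final answer: 12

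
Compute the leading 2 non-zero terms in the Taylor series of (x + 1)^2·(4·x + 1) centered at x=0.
6·x + 1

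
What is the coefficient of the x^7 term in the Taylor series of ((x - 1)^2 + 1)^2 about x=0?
Expand to order 7: ((x - 1)^2 + 1)^2 = x^4 - 4·x^3 + 8·x^2 - 8·x + 4 + O(x^8).
The coefficient of x^7 is 0.

Final answer: 0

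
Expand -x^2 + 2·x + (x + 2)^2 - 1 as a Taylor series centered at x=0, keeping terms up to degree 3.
6·x + 3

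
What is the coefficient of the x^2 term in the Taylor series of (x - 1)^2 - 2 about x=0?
Expand to order 2: (x - 1)^2 - 2 = x^2 - 2·x - 1 + O(x^3).
The coefficient of x^2 is 1.

Final answer: 1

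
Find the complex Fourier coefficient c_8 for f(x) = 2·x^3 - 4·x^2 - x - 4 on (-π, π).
Compute the real Fourier coefficients first: a_8 = -1/4, b_8 = 19/64 - π^2/2.
Then c_8 = (a_8 − i·b_8)/2 = -1/8 - 19·i/128 + i·π^2/4.

Final answer: -1/8 - 19·i/128 + i·π^2/4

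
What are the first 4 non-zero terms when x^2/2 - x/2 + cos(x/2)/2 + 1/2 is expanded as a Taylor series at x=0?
x^4/768 + 7·x^2/16 - x/2 + 1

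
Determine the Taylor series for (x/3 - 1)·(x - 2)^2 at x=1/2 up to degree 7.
-15/8 + 13·(x - 1/2)/4 - 11·(x - 1/2)^2/6 + (x - 1/2)^3/3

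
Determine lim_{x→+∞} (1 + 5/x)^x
As x → +∞: this is the defining limit (1 + 5/x)^x → e^5.
Limit = e^(5).

Final answer: e^(5)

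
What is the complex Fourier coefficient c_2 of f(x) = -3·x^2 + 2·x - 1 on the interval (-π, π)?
Compute the real Fourier coefficients first: a_2 = -3, b_2 = -2.
Then c_2 = (a_2 − i·b_2)/2 = -3/2 + i.

Final answer: -3/2 + i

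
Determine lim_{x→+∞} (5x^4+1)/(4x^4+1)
This is an ∞/∞ indeterminate form as x → +∞.
Divide numerator and denominator by x^4 and let the lower-order terms vanish; the leading terms give 5/4.
Limit = 5/4.

Final answer: 5/4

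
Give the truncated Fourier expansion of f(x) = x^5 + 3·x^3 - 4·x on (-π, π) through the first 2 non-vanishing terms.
(-34·π^2 + 2·π^4 + 196)·sin(x) + (-π^4 + 1 + 2·π^2)·sin(2·x)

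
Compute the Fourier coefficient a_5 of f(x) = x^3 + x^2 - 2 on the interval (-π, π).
a_5 = (1/π) ∫_{-π}^{π} f(x)·cos(5x) dx.
Evaluate the integral (use parity and integration by parts as needed): a_5 = -4/25.

Final answer: -4/25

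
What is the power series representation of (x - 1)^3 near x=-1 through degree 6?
-8 + 12·(x + 1) - 6·(x + 1)^2 + (x + 1)^3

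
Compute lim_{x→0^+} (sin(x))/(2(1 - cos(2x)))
Both numerator and denominator → 0 as x → 0^+; this is a 0/0 indeterminate form.
Expand each to leading order near x = 0: numerator ~ x, denominator ~ 4·x^2.
The limit of the ratio is ∞.

Final answer: ∞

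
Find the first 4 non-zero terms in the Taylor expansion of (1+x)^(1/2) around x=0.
x^3/16 - x^2/8 + x/2 + 1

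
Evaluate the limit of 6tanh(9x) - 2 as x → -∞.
Evaluate the dominant behaviour as x → -∞; each term tends to a finite value or vanishes.
Limit = -8.

Final answer: -8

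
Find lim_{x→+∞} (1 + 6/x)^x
As x → +∞: this is the defining limit (1 + 6/x)^x → e^6.
Limit = e^(6).

Final answer: e^(6)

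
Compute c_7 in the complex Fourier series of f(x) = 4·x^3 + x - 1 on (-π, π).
Compute the real Fourier coefficients first: a_7 = 0, b_7 = 50/343 + 8·π^2/7.
Then c_7 = (a_7 − i·b_7)/2 = -4·i·π^2/7 - 25·i/343.

Final answer: -4·i·π^2/7 - 25·i/343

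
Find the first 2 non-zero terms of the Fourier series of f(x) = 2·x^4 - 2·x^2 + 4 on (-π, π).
(104 - 16·π^2)·cos(x) - 2·π^2/3 + 4 + 2·π^4/5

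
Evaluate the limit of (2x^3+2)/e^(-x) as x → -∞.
This is an ∞/∞ indeterminate form as x → -∞.
Compare growth rates of the dominant terms (exponentials ≫ polynomials ≫ logarithms), or apply L'Hôpital's rule; the quotient → 0.
Limit = 0.

Final answer: 0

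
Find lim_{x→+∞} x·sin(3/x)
As x → +∞: let u = 3/x → 0⁺; then x·sin(3/x) = 3·sin(u)/u → 3·1 = 3.
Limit = 3.

Final answer: 3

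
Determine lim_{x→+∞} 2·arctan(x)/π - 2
Evaluate the dominant behaviour as x → +∞; each term tends to a finite value or vanishes.
Limit = -1.

Final answer: -1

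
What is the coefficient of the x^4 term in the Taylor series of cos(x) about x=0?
Expand to order 4: cos(x) = x^4/24 - x^2/2 + 1 + O(x^5).
The coefficient of x^4 is 1/24.

Final answer: 1/24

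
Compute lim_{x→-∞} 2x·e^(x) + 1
The product is a 0·∞ indeterminate form at x → -∞.
Rewrite the product as 2x / e^(-x) (an ∞/∞ form) and apply L'Hôpital, or use the standard hierarchy e^(|x|) ≫ |x| as x → -∞.
The indeterminate product → 0, so the limit = 1.

Final answer: 1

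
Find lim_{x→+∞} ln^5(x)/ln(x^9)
This is an ∞/∞ indeterminate form as x → +∞.
Write ln(x^9) = 9·ln(x), reducing the quotient to ln^4(x)/9 → ∞.
Limit = ∞.

Final answer: ∞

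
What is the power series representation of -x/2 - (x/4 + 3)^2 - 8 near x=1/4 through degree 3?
-4481/256 - 65·(x - 1/4)/32 - (x - 1/4)^2/16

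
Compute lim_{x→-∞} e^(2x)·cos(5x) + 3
Evaluate the dominant behaviour as x → -∞; each term tends to a finite value or vanishes.
Limit = 3.

Final answer: 3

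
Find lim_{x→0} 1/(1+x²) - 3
Direct substitution at x = 0 gives -2.

Final answer: -2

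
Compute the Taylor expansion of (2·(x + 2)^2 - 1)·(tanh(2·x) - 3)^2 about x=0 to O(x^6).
-3488·x^5/15 + 184·x^4/3 + 120·x^3 - 50·x^2 - 12·x + 63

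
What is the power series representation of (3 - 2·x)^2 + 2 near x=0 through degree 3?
4·x^2 - 12·x + 11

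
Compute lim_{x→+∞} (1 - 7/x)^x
As x → +∞: this is the defining limit (1 - 7/x)^x → e^(-7).
Limit = e^(-7).

Final answer: e^(-7)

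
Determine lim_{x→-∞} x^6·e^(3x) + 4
The product is a 0·∞ indeterminate form at x → -∞.
Rewrite the product as x^6 / e^(-3x) (an ∞/∞ form) and apply L'Hôpital, or use the standard hierarchy e^(3|x|) ≫ |x^6| as x → -∞.
The indeterminate product → 0, so the limit = 4.

Final answer: 4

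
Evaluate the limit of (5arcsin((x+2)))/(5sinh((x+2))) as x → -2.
Both numerator and denominator → 0 as x → -2; this is a 0/0 indeterminate form.
Expand each to leading order near x = -2: numerator ~ 5·(x + 2), denominator ~ 5·(x + 2).
The limit of the ratio is 1.

Final answer: 1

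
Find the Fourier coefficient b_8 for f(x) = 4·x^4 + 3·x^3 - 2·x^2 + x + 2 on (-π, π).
b_8 = (1/π) ∫_{-π}^{π} f(x)·sin(8x) dx.
Evaluate the integral (use parity and integration by parts as needed): b_8 = -3·π^2/4 - 23/128.

Final answer: -3·π^2/4 - 23/128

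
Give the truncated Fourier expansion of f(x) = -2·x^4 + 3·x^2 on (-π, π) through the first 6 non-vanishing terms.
(-108 + 16·π^2)·cos(x) + (9 - 4·π^2)·cos(2·x) + (-68/27 + 16·π^2/9)·cos(3·x) + (9/8 - π^2)·cos(4·x) + (-396/625 + 16·π^2/25)·cos(5·x) - 2·π^4/5 + π^2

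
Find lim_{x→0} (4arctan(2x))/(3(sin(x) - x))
Both numerator and denominator → 0 as x → 0; this is a 0/0 indeterminate form.
Expand each to leading order near x = 0: numerator ~ 8·x, denominator ~ -x^3/2.
The limit of the ratio is -∞.

Final answer: -∞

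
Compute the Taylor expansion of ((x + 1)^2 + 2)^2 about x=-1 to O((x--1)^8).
4 + 4·(x + 1)^2 + (x + 1)^4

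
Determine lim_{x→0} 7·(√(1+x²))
Direct substitution at x = 0 gives 7.

Final answer: 7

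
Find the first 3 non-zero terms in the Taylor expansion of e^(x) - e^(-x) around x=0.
x^5/60 + x^3/3 + 2·x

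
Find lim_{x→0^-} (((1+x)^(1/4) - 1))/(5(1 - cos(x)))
Both numerator and denominator → 0 as x → 0^-; this is a 0/0 indeterminate form.
Expand each to leading order near x = 0: numerator ~ x/4, denominator ~ 5·x^2/2.
The limit of the ratio is -∞.

Final answer: -∞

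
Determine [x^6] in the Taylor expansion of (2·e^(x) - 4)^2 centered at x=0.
Expand to order 6: (2·e^(x) - 4)^2 = x^6/3 + 14·x^5/15 + 2·x^4 + 8·x^3/3 - 8·x + 4 + O(x^7).
The coefficient of x^6 is 1/3.

Final answer: 1/3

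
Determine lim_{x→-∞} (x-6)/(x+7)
Evaluate the dominant behaviour as x → -∞; each term tends to a finite value or vanishes.
Limit = 1.

Final answer: 1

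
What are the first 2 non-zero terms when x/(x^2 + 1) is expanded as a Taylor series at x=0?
-x^3 + x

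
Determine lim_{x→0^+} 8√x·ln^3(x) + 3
The product is a 0·∞ indeterminate form at x → 0⁺.
Rewrite the product as 8·ln^3(x) / x^(-1/2) and apply L'Hôpital, or use the standard hierarchy x^(-1/2) ≫ |ln x|^3 as x → 0⁺.
The indeterminate product → 0, so the limit = 3.

Final answer: 3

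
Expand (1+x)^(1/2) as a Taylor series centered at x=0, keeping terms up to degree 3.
x^3/16 - x^2/8 + x/2 + 1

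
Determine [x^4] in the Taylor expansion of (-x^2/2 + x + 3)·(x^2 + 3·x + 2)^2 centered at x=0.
Expand to order 4: (-x^2/2 + x + 3)·(x^2 + 3·x + 2)^2 = 5·x^4/2 + 25·x^3 + 49·x^2 + 40·x + 12 + O(x^5).
The coefficient of x^4 is 5/2.

Final answer: 5/2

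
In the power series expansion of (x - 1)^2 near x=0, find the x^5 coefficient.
Expand to order 5: (x - 1)^2 = x^2 - 2·x + 1 + O(x^6).
The coefficient of x^5 is 0.

Final answer: 0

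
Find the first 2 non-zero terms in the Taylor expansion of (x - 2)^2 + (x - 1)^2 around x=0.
5 - 6·x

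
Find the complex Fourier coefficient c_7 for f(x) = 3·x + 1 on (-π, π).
Compute the real Fourier coefficients first: a_7 = 0, b_7 = 6/7.
Then c_7 = (a_7 − i·b_7)/2 = -3·i/7.

Final answer: -3·i/7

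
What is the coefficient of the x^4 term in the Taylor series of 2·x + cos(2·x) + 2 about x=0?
Expand to order 4: 2·x + cos(2·x) + 2 = 2·x^4/3 - 2·x^2 + 2·x + 3 + O(x^5).
The coefficient of x^4 is 2/3.

Final answer: 2/3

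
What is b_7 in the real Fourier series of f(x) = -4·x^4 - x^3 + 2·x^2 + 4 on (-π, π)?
b_7 = (1/π) ∫_{-π}^{π} f(x)·sin(7x) dx.
Evaluate the integral (use parity and integration by parts as needed): b_7 = 12/343 - 2·π^2/7.

Final answer: 12/343 - 2·π^2/7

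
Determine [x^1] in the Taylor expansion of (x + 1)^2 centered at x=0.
Expand to order 1: (x + 1)^2 = 2·x + 1 + O(x^2).
The coefficient of x^1 is 2.

Final answer: 2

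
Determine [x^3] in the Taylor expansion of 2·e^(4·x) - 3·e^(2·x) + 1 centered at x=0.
Expand to order 3: 2·e^(4·x) - 3·e^(2·x) + 1 = 52·x^3/3 + 10·x^2 + 2·x + O(x^4).
The coefficient of x^3 is 52/3.

Final answer: 52/3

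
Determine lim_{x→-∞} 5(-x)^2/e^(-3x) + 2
The quotient is an ∞/∞ indeterminate form as x → -∞.
Compare growth rates of the dominant terms (exponentials ≫ polynomials ≫ logarithms), or apply L'Hôpital's rule; the quotient → 0.
Adding the constant: 0 + 2 = 2. Limit = 2.

Final answer: 2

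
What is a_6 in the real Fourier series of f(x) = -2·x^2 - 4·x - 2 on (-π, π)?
a_6 = (1/π) ∫_{-π}^{π} f(x)·cos(6x) dx.
Evaluate the integral (use parity and integration by parts as needed): a_6 = -2/9.

Final answer: -2/9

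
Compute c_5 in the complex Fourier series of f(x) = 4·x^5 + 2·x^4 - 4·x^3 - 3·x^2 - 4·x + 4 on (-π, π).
Compute the real Fourier coefficients first: a_5 = 396/625 - 16·π^2/25, b_5 = -72·π^2/25 - 568/625 + 8·π^4/5.
Then c_5 = (a_5 − i·b_5)/2 = -8·π^2/25 + 198/625 - 4·i·π^4/5 + 284·i/625 + 36·i·π^2/25.

Final answer: -8·π^2/25 + 198/625 - 4·i·π^4/5 + 284·i/625 + 36·i·π^2/25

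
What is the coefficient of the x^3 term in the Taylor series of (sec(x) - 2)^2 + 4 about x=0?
Expand to order 3: (sec(x) - 2)^2 + 4 = 5 - x^2 + O(x^4).
The coefficient of x^3 is 0.

Final answer: 0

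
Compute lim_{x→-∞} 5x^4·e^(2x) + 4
The product is a 0·∞ indeterminate form at x → -∞.
Rewrite the product as 5x^4 / e^(-2x) (an ∞/∞ form) and apply L'Hôpital, or use the standard hierarchy e^(2|x|) ≫ |x^4| as x → -∞.
The indeterminate product → 0, so the limit = 4.

Final answer: 4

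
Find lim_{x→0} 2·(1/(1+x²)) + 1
Direct substitution at x = 0 gives 3.

Final answer: 3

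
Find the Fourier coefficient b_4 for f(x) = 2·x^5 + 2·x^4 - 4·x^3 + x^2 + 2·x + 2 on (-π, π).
b_4 = (1/π) ∫_{-π}^{π} f(x)·sin(4x) dx.
Evaluate the integral (use parity and integration by parts as needed): b_4 = -π^4 - 71/32 + 13·π^2/4.

Final answer: -π^4 - 71/32 + 13·π^2/4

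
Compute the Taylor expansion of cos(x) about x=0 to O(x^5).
x^4/24 - x^2/2 + 1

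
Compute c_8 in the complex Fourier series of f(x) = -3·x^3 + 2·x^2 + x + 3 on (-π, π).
Compute the real Fourier coefficients first: a_8 = 1/8, b_8 = -41/128 + 3·π^2/4.
Then c_8 = (a_8 − i·b_8)/2 = 1/16 - 3·i·π^2/8 + 41·i/256.

Final answer: 1/16 - 3·i·π^2/8 + 41·i/256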